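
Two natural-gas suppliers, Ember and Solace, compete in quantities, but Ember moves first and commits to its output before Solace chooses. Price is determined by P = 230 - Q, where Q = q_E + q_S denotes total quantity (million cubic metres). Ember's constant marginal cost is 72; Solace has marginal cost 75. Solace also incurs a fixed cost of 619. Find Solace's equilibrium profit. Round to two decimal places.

Solve by backward induction. Given q_E, the follower Solace maximises π_S = (230 - q_E - q_S)q_S - 75q_S.
Setting the follower's marginal profit to zero, 155 - q_E - 2q_S = 0, i.e. q_S = (155 - q_E)/2.
The leader anticipates this reaction. Substituting into P = 230 - Q gives P = 305/2 - (1/2)q_E, so π_E = (305/2 - (1/2)q_E)q_E - 72q_E.
The leader's first-order condition 161/2 - q_E = 0 yields q_E = 161/2.
Then q_S = (155 - 161/2)/2 = 149/4.
Price P = 230 - 471/4 = 449/4.
Solace's profit: (449/4 - 75)·(149/4) - 619 = 768.5625.

768.56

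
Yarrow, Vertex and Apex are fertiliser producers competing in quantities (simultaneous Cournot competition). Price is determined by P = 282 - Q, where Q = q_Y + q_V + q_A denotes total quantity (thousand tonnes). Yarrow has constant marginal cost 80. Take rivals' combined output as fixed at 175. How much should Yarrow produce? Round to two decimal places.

With rivals' combined output fixed at 175, Yarrow's profit is π_Y = (282 - 175 - q_Y)q_Y - (80q_Y) = (107 - q_Y)q_Y - (80q_Y).
∂π_Y/∂q_Y = 27 - 2q_Y = 0, so q_Y = 27/2.

13.50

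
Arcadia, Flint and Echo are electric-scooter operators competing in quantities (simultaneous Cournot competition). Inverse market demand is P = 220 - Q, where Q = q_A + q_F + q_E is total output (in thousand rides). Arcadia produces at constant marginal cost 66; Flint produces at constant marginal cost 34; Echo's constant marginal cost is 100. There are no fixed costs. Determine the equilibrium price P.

105

Arcadia's profit: π_A = (220 - Q)q_A - (66q_A). Setting ∂π_A/∂q_A = 0: 154 - 2q_A - (q_F + q_E) = 0.
Flint's profit: π_F = (220 - Q)q_F - (34q_F). Setting ∂π_F/∂q_F = 0: 186 - 2q_F - (q_A + q_E) = 0.
Echo's profit: π_E = (220 - Q)q_E - (100q_E). Setting ∂π_E/∂q_E = 0: 120 - 2q_E - (q_A + q_F) = 0.
Adding the 3 first-order conditions: 460 − 4Q = 0, so Q = 115.
Back-substituting: q_A = (154 − 115) = 39, q_F = (186 − 115) = 71, q_E = (120 − 115) = 5.
Total output Q = 115, so price P = 220 - 115 = 105.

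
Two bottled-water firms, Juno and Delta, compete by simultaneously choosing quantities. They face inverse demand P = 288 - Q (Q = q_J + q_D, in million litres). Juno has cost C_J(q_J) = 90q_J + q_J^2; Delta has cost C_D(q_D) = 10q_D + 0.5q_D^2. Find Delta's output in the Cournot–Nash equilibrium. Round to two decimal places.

83.09

Juno's profit: π_J = (288 - Q)q_J - (90q_J + q_J²). Setting ∂π_J/∂q_J = 0: 198 - 4q_J - (q_D) = 0.
Delta's first-order condition: 278 - 3q_D - (q_J) = 0.
Rearranging gives the reaction functions q_J = (198 - q_D)/4 and q_D = (278 - q_J)/3.
Substituting one into the other gives q_J = 316/11 and q_D = 914/11.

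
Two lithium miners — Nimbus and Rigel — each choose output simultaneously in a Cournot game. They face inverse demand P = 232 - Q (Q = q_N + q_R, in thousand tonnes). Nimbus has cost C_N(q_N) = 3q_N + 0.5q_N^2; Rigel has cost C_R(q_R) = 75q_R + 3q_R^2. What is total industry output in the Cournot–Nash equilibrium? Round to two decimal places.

83.35

Nimbus's profit: π_N = (232 - Q)q_N - (3q_N + (1/2)q_N²). Setting ∂π_N/∂q_N = 0: 229 - 3q_N - (q_R) = 0.
Rigel's first-order condition: 157 - 8q_R - (q_N) = 0.
Rearranging gives the reaction functions q_N = (229 - q_R)/3 and q_R = (157 - q_N)/8.
Substituting one into the other gives q_N = 1675/23 and q_R = 242/23.
Total output Q = 1675/23 + 242/23 = 1917/23.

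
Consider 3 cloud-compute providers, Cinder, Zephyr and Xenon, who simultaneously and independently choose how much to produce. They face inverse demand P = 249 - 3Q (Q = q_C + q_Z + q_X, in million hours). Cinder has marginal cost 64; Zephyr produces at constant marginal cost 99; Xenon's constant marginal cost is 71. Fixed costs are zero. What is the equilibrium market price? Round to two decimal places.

120.75

Cinder's profit: π_C = (249 - 3Q)q_C - (64q_C). Setting ∂π_C/∂q_C = 0: 185 - 6q_C - 3(q_Z + q_X) = 0.
Zephyr's profit: π_Z = (249 - 3Q)q_Z - (99q_Z). Setting ∂π_Z/∂q_Z = 0: 150 - 6q_Z - 3(q_C + q_X) = 0.
Xenon's first-order condition: 178 - 6q_X - 3(q_C + q_Z) = 0.
Adding the 3 conditions: 513 − 6Q − 6Q = 0, i.e. Q = 171/4.
Back-substituting: q_C = (185 − 513/4)/3 = 227/12, q_Z = (150 − 513/4)/3 = 29/4, q_X = (178 − 513/4)/3 = 199/12.
Total output Q = 171/4, so price P = 249 - 3·(171/4) = 483/4.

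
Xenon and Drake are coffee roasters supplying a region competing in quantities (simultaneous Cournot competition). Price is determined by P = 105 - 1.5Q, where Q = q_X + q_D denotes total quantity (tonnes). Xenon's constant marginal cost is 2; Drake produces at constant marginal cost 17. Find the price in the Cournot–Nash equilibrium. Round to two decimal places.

41.33

Xenon's profit: π_X = (105 - 1.5Q)q_X - (2q_X). Setting ∂π_X/∂q_X = 0: 103 - 3q_X - (3/2)(q_D) = 0.
Drake's profit: π_D = (105 - 1.5Q)q_D - (17q_D). Setting ∂π_D/∂q_D = 0: 88 - 3q_D - (3/2)(q_X) = 0.
Best responses: q_X = (103 - (3/2)q_D)/3, q_D = (88 - (3/2)q_X)/3.
Substituting one into the other gives q_X = 236/9 and q_D = 146/9.
Total output Q = 382/9, so price P = 105 - (3/2)·(382/9) = 124/3.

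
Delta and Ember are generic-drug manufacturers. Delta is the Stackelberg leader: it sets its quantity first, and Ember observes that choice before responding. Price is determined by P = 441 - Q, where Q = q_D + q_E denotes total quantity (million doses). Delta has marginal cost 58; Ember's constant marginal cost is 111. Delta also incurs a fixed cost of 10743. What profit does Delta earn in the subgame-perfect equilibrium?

Solve by backward induction. Given q_D, the follower Ember maximises π_E = (441 - q_D - q_E)q_E - 111q_E.
Setting the follower's marginal profit to zero, 330 - q_D - 2q_E = 0, i.e. q_E = (330 - q_D)/2.
Delta substitutes q_E(q_D) into its own profit: π_D = q_D(441 - q_D - (330 - q_D)/2) - 58q_D = (276 - (1/2)q_D)q_D - 58q_D.
The leader's first-order condition 218 - q_D = 0 yields q_D = 218.
Then q_E = (330 - 218)/2 = 56.
Price P = 441 - 274 = 167.
Delta's profit: (167 - 58)·218 - 10743 = 13019.

13019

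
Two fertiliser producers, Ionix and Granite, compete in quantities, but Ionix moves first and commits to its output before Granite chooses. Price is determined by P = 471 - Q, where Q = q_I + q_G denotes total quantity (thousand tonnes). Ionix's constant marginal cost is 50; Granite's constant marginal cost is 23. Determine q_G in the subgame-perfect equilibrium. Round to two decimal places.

Solve by backward induction. Given q_I, the follower Granite maximises π_G = (471 - q_I - q_G)q_G - 23q_G.
Follower FOC: 448 - q_I - 2q_G = 0, so q_G(q_I) = (448 - q_I)/2.
Ionix substitutes q_G(q_I) into its own profit: π_I = q_I(471 - q_I - (448 - q_I)/2) - 50q_I = (247 - (1/2)q_I)q_I - 50q_I.
The leader's first-order condition 197 - q_I = 0 yields q_I = 197.
Then q_G = (448 - 197)/2 = 251/2.

125.50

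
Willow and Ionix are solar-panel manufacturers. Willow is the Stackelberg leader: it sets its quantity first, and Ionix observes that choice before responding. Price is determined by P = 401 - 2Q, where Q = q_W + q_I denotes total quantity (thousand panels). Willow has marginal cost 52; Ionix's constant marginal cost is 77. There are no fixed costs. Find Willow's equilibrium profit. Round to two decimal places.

8742.25

Solve by backward induction. Given q_W, the follower Ionix maximises π_I = (401 - 2q_W - 2q_I)q_I - 77q_I.
Setting the follower's marginal profit to zero, 324 - 2q_W - 4q_I = 0, i.e. q_I = (324 - 2q_W)/4.
The leader anticipates this reaction. Substituting into P = 401 - 2Q gives P = 239 - q_W, so π_W = (239 - q_W)q_W - 52q_W.
Maximising: ∂π_W/∂q_W = 187 - 2q_W = 0, giving q_W = 187/2.
Then q_I = (324 - 2·(187/2))/4 = 137/4.
Price P = 401 - 2·(511/4) = 291/2.
Willow's profit: (291/2 - 52)·(187/2) = 8742.2500.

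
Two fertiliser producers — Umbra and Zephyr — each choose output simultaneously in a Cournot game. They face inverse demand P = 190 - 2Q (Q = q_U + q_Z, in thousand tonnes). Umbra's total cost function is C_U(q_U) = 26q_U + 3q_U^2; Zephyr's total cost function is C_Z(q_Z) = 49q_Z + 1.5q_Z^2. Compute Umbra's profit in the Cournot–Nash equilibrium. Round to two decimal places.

860.83

Umbra's profit: π_U = (190 - 2Q)q_U - (26q_U + 3q_U²). Setting ∂π_U/∂q_U = 0: 164 - 10q_U - 2(q_Z) = 0.
Zephyr's first-order condition: 141 - 7q_Z - 2(q_U) = 0.
Rearranging gives the reaction functions q_U = (164 - 2q_Z)/10 and q_Z = (141 - 2q_U)/7.
Solving the pair: q_U = 433/33, q_Z = 541/33.
Price P = 190 - 2·(974/33) = 130.9697.
Umbra's profit: 130.9697·(433/33) - 26·(433/33) - 3(433/33)² = 860.8310.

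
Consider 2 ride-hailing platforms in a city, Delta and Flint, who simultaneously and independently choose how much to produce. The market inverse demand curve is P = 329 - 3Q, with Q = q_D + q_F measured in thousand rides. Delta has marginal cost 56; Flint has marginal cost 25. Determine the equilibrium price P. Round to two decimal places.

Delta's profit: π_D = (329 - 3Q)q_D - (56q_D). Setting ∂π_D/∂q_D = 0: 273 - 6q_D - 3(q_F) = 0.
Flint's first-order condition: 304 - 6q_F - 3(q_D) = 0.
So q_D = (273 - 3q_F)/6 and q_F = (304 - 3q_D)/6.
Substituting one into the other gives q_D = 242/9 and q_F = 335/9.
Total output Q = 577/9, so price P = 329 - 3·(577/9) = 410/3.

136.67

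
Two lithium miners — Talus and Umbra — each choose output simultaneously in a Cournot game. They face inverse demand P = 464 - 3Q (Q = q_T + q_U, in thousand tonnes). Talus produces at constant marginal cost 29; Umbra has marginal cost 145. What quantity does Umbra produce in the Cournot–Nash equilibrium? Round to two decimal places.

22.56

Talus's profit: π_T = (464 - 3Q)q_T - (29q_T). Setting ∂π_T/∂q_T = 0: 435 - 6q_T - 3(q_U) = 0.
Umbra's profit: π_U = (464 - 3Q)q_U - (145q_U). Setting ∂π_U/∂q_U = 0: 319 - 6q_U - 3(q_T) = 0.
Best responses: q_T = (435 - 3q_U)/6, q_U = (319 - 3q_T)/6.
Substituting one into the other gives q_T = 551/9 and q_U = 203/9.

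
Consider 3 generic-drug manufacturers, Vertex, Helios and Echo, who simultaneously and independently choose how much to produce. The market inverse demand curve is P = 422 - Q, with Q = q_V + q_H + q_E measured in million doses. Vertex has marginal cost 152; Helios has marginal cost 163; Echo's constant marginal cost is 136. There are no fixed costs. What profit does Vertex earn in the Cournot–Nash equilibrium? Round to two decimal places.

Vertex's profit: π_V = (422 - Q)q_V - (152q_V). Setting ∂π_V/∂q_V = 0: 270 - 2q_V - (q_H + q_E) = 0.
Helios's profit: π_H = (422 - Q)q_H - (163q_H). Setting ∂π_H/∂q_H = 0: 259 - 2q_H - (q_V + q_E) = 0.
Echo's profit: π_E = (422 - Q)q_E - (136q_E). Setting ∂π_E/∂q_E = 0: 286 - 2q_E - (q_V + q_H) = 0.
Summing all 3 equations gives 815 − 4Q = 0, hence Q = 815/4.
Back-substituting: q_V = (270 − 815/4) = 265/4, q_H = (259 − 815/4) = 221/4, q_E = (286 − 815/4) = 329/4.
Price P = 422 - 815/4 = 873/4.
Vertex's profit: (873/4 - 152)·(265/4) = 4389.0625.

4389.06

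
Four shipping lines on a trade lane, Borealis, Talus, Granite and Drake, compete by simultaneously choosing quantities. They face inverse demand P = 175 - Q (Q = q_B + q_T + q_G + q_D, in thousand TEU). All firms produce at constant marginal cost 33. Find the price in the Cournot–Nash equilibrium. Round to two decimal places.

Each firm earns π_i = (175 - Q)q_i - 33q_i.
Setting ∂π_i/∂q_i = 0 with rivals' quantities fixed: 142 - 2q_i - Σ_{j≠i} q_j = 0.
With identical firms every q_j equals q_i, so Σ_{j≠i} q_j = 3q_i and 142 = 5q_i, giving q_i = 142/5.
Total output Q = 568/5, so price P = 175 - 568/5 = 307/5.

61.40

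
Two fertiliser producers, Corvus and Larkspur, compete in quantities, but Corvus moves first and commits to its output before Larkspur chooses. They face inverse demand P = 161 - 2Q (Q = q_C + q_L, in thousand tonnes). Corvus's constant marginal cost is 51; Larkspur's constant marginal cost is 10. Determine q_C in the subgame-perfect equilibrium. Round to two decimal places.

17.25

Solve by backward induction. Given q_C, the follower Larkspur maximises π_L = (161 - 2q_C - 2q_L)q_L - 10q_L.
Setting the follower's marginal profit to zero, 151 - 2q_C - 4q_L = 0, i.e. q_L = (151 - 2q_C)/4.
Corvus substitutes q_L(q_C) into its own profit: π_C = q_C(161 - 2q_C - (151 - 2q_C)/2) - 51q_C = (171/2 - q_C)q_C - 51q_C.
Leader FOC: 69/2 - 2q_C = 0, so q_C = 69/4.
Then q_L = (151 - 2·(69/4))/4 = 233/8.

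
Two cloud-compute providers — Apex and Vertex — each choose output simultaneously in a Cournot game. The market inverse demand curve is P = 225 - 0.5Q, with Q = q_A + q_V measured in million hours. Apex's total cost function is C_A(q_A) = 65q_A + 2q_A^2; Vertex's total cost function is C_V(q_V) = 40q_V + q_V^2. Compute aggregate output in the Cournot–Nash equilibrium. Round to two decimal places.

83.56

Apex's profit: π_A = (225 - 0.5Q)q_A - (65q_A + 2q_A²). Setting ∂π_A/∂q_A = 0: 160 - 5q_A - (1/2)(q_V) = 0.
Vertex's first-order condition: 185 - 3q_V - (1/2)(q_A) = 0.
Rearranging gives the reaction functions q_A = (160 - (1/2)q_V)/5 and q_V = (185 - (1/2)q_A)/3.
Solving the pair: q_A = 1550/59, q_V = 57.2881.
Total output Q = 1550/59 + 57.2881 = 83.5593.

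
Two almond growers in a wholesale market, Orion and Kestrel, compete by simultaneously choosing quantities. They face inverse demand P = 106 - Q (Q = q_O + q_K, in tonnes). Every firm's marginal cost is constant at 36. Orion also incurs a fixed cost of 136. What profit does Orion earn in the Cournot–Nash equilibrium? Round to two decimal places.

A representative firm's profit is π_i = q_i(106 - Q) - 36q_i.
First-order condition (treating rivals' output as given): 70 - 2q_i - q_j = 0.
With identical firms every q_j equals q_i, so q_j = q_i and 70 = 3q_i, giving q_i = 70/3.
Price P = 106 - 140/3 = 178/3.
Orion's profit: (178/3 - 36)·(70/3) - 136 = 408.4444.

408.44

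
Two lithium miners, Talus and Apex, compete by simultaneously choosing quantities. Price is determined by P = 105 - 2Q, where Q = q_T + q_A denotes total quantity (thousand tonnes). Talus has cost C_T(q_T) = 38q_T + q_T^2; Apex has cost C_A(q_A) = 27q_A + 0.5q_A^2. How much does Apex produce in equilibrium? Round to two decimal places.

12.85

Talus's profit: π_T = (105 - 2Q)q_T - (38q_T + q_T²). Setting ∂π_T/∂q_T = 0: 67 - 6q_T - 2(q_A) = 0.
Apex's first-order condition: 78 - 5q_A - 2(q_T) = 0.
Rearranging gives the reaction functions q_T = (67 - 2q_A)/6 and q_A = (78 - 2q_T)/5.
Substituting one into the other gives q_T = 179/26 and q_A = 167/13.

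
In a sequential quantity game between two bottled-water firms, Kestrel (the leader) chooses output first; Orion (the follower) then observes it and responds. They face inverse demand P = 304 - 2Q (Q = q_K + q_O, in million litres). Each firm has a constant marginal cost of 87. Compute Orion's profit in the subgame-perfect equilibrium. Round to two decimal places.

The follower Orion best-responds to any q_K: π_O = (304 - 2Q)q_O - 87q_O.
Setting the follower's marginal profit to zero, 217 - 2q_K - 4q_O = 0, i.e. q_O = (217 - 2q_K)/4.
The leader anticipates this reaction. Substituting into P = 304 - 2Q gives P = 391/2 - q_K, so π_K = (391/2 - q_K)q_K - 87q_K.
Leader FOC: 217/2 - 2q_K = 0, so q_K = 217/4.
Then q_O = (217 - 2·(217/4))/4 = 217/8.
Price P = 304 - 2·(651/8) = 565/4.
Orion's profit: (565/4 - 87)·(217/8) = 1471.5313.

1471.53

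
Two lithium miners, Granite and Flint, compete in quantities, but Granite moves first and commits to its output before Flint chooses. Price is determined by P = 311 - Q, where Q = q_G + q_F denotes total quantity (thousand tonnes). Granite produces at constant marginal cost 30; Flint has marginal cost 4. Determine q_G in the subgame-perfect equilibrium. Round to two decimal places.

127.50

Solve by backward induction. Given q_G, the follower Flint maximises π_F = (311 - q_G - q_F)q_F - 4q_F.
Follower FOC: 307 - q_G - 2q_F = 0, so q_F(q_G) = (307 - q_G)/2.
The leader anticipates this reaction. Substituting into P = 311 - Q gives P = 315/2 - (1/2)q_G, so π_G = (315/2 - (1/2)q_G)q_G - 30q_G.
Leader FOC: 255/2 - q_G = 0, so q_G = 255/2.
Then q_F = (307 - 255/2)/2 = 359/4.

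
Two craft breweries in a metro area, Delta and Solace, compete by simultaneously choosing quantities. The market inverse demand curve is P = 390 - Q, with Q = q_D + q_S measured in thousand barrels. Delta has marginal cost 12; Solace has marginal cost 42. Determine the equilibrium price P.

148

Delta's profit: π_D = (390 - Q)q_D - (12q_D). Setting ∂π_D/∂q_D = 0: 378 - 2q_D - (q_S) = 0.
Solace's first-order condition: 348 - 2q_S - (q_D) = 0.
So q_D = (378 - q_S)/2 and q_S = (348 - q_D)/2.
Substituting one into the other gives q_D = 136 and q_S = 106.
Total output Q = 242, so price P = 390 - 242 = 148.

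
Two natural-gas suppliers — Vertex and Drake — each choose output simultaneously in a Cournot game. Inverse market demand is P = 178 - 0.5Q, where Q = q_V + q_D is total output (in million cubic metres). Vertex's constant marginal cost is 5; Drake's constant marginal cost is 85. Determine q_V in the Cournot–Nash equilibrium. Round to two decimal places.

Vertex's profit: π_V = (178 - 0.5Q)q_V - (5q_V). Setting ∂π_V/∂q_V = 0: 173 - q_V - (1/2)(q_D) = 0.
Drake's profit: π_D = (178 - 0.5Q)q_D - (85q_D). Setting ∂π_D/∂q_D = 0: 93 - q_D - (1/2)(q_V) = 0.
Best responses: q_V = (173 - (1/2)q_D), q_D = (93 - (1/2)q_V).
Substituting one into the other gives q_V = 506/3 and q_D = 26/3.

168.67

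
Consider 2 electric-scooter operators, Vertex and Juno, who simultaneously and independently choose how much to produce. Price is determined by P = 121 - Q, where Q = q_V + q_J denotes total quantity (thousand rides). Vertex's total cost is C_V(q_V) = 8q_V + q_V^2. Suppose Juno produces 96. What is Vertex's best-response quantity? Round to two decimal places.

4.25

With the rival's output fixed at 96, Vertex's profit is π_V = (121 - 96 - q_V)q_V - (8q_V + q_V²) = (25 - q_V)q_V - (8q_V + q_V²).
∂π_V/∂q_V = 17 - 4q_V = 0, so q_V = 17/4.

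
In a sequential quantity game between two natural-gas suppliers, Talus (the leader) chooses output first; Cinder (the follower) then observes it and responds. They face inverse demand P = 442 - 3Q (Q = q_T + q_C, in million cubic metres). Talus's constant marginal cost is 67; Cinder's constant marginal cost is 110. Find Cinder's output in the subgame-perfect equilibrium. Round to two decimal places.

The follower Cinder best-responds to any q_T: π_C = (442 - 3Q)q_C - 110q_C.
∂π_C/∂q_C = 332 - 3q_T - 6q_C = 0 gives the reaction function q_C = (332 - 3q_T)/6.
The leader anticipates this reaction. Substituting into P = 442 - 3Q gives P = 276 - (3/2)q_T, so π_T = (276 - (3/2)q_T)q_T - 67q_T.
The leader's first-order condition 209 - 3q_T = 0 yields q_T = 209/3.
Then q_C = (332 - 3·(209/3))/6 = 41/2.

20.50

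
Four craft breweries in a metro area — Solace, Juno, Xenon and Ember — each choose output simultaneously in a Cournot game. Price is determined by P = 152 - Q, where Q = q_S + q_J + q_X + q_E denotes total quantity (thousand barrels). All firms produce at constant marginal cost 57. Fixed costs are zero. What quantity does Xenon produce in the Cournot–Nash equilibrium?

19

A representative firm's profit is π_i = q_i(152 - Q) - 57q_i.
First-order condition (treating rivals' output as given): 95 - 2q_i - Σ_{j≠i} q_j = 0.
With identical firms every q_j equals q_i, so Σ_{j≠i} q_j = 3q_i and 95 = 5q_i, giving q_i = 19.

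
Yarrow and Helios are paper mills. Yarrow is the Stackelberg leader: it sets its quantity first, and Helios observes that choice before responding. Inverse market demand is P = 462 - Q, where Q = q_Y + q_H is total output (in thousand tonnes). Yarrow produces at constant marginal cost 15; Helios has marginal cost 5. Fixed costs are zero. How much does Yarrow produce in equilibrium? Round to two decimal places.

The follower Helios best-responds to any q_Y: π_H = (462 - Q)q_H - 5q_H.
∂π_H/∂q_H = 457 - q_Y - 2q_H = 0 gives the reaction function q_H = (457 - q_Y)/2.
Yarrow substitutes q_H(q_Y) into its own profit: π_Y = q_Y(462 - q_Y - (457 - q_Y)/2) - 15q_Y = (467/2 - (1/2)q_Y)q_Y - 15q_Y.
Leader FOC: 437/2 - q_Y = 0, so q_Y = 437/2.
Then q_H = (457 - 437/2)/2 = 477/4.

218.50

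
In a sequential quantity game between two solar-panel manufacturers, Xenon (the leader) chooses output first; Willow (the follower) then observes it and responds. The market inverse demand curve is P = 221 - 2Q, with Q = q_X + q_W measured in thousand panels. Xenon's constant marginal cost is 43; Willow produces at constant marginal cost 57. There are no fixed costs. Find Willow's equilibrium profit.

578

The follower Willow best-responds to any q_X: π_W = (221 - 2Q)q_W - 57q_W.
Setting the follower's marginal profit to zero, 164 - 2q_X - 4q_W = 0, i.e. q_W = (164 - 2q_X)/4.
The leader anticipates this reaction. Substituting into P = 221 - 2Q gives P = 139 - q_X, so π_X = (139 - q_X)q_X - 43q_X.
Maximising: ∂π_X/∂q_X = 96 - 2q_X = 0, giving q_X = 48.
Then q_W = (164 - 2·48)/4 = 17.
Price P = 221 - 2·65 = 91.
Willow's profit: (91 - 57)·17 = 578.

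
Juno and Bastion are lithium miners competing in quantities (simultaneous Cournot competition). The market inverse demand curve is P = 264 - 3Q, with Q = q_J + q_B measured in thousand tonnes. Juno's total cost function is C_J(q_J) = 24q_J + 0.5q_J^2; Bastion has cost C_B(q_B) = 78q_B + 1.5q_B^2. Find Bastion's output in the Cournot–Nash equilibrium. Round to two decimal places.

Juno's profit: π_J = (264 - 3Q)q_J - (24q_J + (1/2)q_J²). Setting ∂π_J/∂q_J = 0: 240 - 7q_J - 3(q_B) = 0.
Bastion's profit: π_B = (264 - 3Q)q_B - (78q_B + (3/2)q_B²). Setting ∂π_B/∂q_B = 0: 186 - 9q_B - 3(q_J) = 0.
Rearranging gives the reaction functions q_J = (240 - 3q_B)/7 and q_B = (186 - 3q_J)/9.
Substituting one into the other gives q_J = 89/3 and q_B = 97/9.

10.78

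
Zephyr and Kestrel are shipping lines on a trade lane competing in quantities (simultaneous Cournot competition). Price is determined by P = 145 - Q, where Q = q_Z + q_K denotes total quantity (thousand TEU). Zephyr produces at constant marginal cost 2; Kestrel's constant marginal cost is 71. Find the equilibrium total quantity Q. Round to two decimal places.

72.33

Zephyr's profit: π_Z = (145 - Q)q_Z - (2q_Z). Setting ∂π_Z/∂q_Z = 0: 143 - 2q_Z - (q_K) = 0.
Kestrel's first-order condition: 74 - 2q_K - (q_Z) = 0.
Rearranging gives the reaction functions q_Z = (143 - q_K)/2 and q_K = (74 - q_Z)/2.
Substituting one into the other gives q_Z = 212/3 and q_K = 5/3.
Total output Q = 212/3 + 5/3 = 217/3.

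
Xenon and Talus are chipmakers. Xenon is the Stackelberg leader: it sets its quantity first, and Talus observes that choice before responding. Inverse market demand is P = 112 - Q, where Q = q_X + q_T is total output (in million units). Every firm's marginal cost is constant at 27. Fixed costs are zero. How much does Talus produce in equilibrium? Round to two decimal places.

21.25

Solve by backward induction. Given q_X, the follower Talus maximises π_T = (112 - q_X - q_T)q_T - 27q_T.
Setting the follower's marginal profit to zero, 85 - q_X - 2q_T = 0, i.e. q_T = (85 - q_X)/2.
The leader anticipates this reaction. Substituting into P = 112 - Q gives P = 139/2 - (1/2)q_X, so π_X = (139/2 - (1/2)q_X)q_X - 27q_X.
Maximising: ∂π_X/∂q_X = 85/2 - q_X = 0, giving q_X = 85/2.
Then q_T = (85 - 85/2)/2 = 85/4.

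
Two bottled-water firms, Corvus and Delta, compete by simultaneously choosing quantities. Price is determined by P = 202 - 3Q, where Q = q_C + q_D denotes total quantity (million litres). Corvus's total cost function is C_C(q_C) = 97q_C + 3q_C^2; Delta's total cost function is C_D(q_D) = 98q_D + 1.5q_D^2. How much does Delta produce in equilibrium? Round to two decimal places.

Corvus's profit: π_C = (202 - 3Q)q_C - (97q_C + 3q_C²). Setting ∂π_C/∂q_C = 0: 105 - 12q_C - 3(q_D) = 0.
Delta's first-order condition: 104 - 9q_D - 3(q_C) = 0.
So q_C = (105 - 3q_D)/12 and q_D = (104 - 3q_C)/9.
Solving the pair: q_C = 211/33, q_D = 311/33.

9.42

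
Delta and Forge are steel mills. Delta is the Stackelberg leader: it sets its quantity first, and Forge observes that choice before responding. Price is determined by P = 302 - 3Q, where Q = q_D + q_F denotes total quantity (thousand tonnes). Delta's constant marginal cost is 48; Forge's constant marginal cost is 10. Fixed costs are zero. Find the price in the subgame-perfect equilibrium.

The follower Forge best-responds to any q_D: π_F = (302 - 3Q)q_F - 10q_F.
Follower FOC: 292 - 3q_D - 6q_F = 0, so q_F(q_D) = (292 - 3q_D)/6.
Delta substitutes q_F(q_D) into its own profit: π_D = q_D(302 - 3q_D - (292 - 3q_D)/2) - 48q_D = (156 - (3/2)q_D)q_D - 48q_D.
Leader FOC: 108 - 3q_D = 0, so q_D = 36.
Then q_F = (292 - 3·36)/6 = 92/3.
Total output Q = 200/3, so price P = 302 - 3·(200/3) = 102.

102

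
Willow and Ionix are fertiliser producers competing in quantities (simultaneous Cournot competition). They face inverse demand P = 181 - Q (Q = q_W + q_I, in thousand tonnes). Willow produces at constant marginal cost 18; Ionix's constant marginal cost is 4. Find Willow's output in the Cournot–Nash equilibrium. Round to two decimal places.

49.67

Willow's profit: π_W = (181 - Q)q_W - (18q_W). Setting ∂π_W/∂q_W = 0: 163 - 2q_W - (q_I) = 0.
Ionix's profit: π_I = (181 - Q)q_I - (4q_I). Setting ∂π_I/∂q_I = 0: 177 - 2q_I - (q_W) = 0.
Best responses: q_W = (163 - q_I)/2, q_I = (177 - q_W)/2.
Solving the pair: q_W = 149/3, q_I = 191/3.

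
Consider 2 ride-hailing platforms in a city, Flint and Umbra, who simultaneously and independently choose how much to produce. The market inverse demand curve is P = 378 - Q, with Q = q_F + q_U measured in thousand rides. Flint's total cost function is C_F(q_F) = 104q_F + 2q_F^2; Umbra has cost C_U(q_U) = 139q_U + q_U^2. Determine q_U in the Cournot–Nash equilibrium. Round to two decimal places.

50.43

Flint's profit: π_F = (378 - Q)q_F - (104q_F + 2q_F²). Setting ∂π_F/∂q_F = 0: 274 - 6q_F - (q_U) = 0.
Umbra's first-order condition: 239 - 4q_U - (q_F) = 0.
Rearranging gives the reaction functions q_F = (274 - q_U)/6 and q_U = (239 - q_F)/4.
Substituting one into the other gives q_F = 857/23 and q_U = 1160/23.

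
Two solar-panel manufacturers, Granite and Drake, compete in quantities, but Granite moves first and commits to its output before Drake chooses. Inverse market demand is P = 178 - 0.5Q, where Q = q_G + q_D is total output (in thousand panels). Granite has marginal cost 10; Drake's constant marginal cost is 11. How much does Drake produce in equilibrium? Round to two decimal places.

82.50

Solve by backward induction. Given q_G, the follower Drake maximises π_D = (178 - (1/2)q_G - (1/2)q_D)q_D - 11q_D.
Setting the follower's marginal profit to zero, 167 - (1/2)q_G - q_D = 0, i.e. q_D = (167 - (1/2)q_G).
Granite substitutes q_D(q_G) into its own profit: π_G = q_G(178 - (1/2)q_G - (167 - (1/2)q_G)/2) - 10q_G = (189/2 - (1/4)q_G)q_G - 10q_G.
The leader's first-order condition 169/2 - (1/2)q_G = 0 yields q_G = 169.
Then q_D = (167 - (1/2)·169) = 165/2.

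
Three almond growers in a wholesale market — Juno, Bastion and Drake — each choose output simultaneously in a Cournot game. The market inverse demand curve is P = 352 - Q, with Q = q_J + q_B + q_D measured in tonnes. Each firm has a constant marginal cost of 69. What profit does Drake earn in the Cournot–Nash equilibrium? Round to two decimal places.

5005.56

Each firm earns π_i = (352 - Q)q_i - 69q_i.
Setting ∂π_i/∂q_i = 0 with rivals' quantities fixed: 283 - 2q_i - Σ_{j≠i} q_j = 0.
With identical firms every q_j equals q_i, so Σ_{j≠i} q_j = 2q_i and 283 = 4q_i, giving q_i = 283/4.
Price P = 352 - 849/4 = 559/4.
Drake's profit: (559/4 - 69)·(283/4) = 5005.5625.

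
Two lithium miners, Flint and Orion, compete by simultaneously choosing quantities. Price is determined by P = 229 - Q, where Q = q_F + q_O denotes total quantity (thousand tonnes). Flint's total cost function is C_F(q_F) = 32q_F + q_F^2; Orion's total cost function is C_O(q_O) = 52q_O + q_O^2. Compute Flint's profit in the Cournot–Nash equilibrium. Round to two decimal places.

Flint's profit: π_F = (229 - Q)q_F - (32q_F + q_F²). Setting ∂π_F/∂q_F = 0: 197 - 4q_F - (q_O) = 0.
Orion's first-order condition: 177 - 4q_O - (q_F) = 0.
Best responses: q_F = (197 - q_O)/4, q_O = (177 - q_F)/4.
Substituting one into the other gives q_F = 611/15 and q_O = 511/15.
Price P = 229 - 374/5 = 771/5.
Flint's profit: (771/5)·(611/15) - 32·(611/15) - (611/15)² = 3318.4089.

3318.41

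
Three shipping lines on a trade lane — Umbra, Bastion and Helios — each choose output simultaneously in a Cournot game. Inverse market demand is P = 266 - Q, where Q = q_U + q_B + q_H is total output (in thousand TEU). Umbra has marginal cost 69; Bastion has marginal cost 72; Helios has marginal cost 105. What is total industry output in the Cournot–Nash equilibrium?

Umbra's profit: π_U = (266 - Q)q_U - (69q_U). Setting ∂π_U/∂q_U = 0: 197 - 2q_U - (q_B + q_H) = 0.
Bastion's first-order condition: 194 - 2q_B - (q_U + q_H) = 0.
Helios's first-order condition: 161 - 2q_H - (q_U + q_B) = 0.
Summing all 3 equations gives 552 − 4Q = 0, hence Q = 138.
Back-substituting: q_U = (197 − 138) = 59, q_B = (194 − 138) = 56, q_H = (161 − 138) = 23.
Total output Q = 59 + 56 + 23 = 138.

138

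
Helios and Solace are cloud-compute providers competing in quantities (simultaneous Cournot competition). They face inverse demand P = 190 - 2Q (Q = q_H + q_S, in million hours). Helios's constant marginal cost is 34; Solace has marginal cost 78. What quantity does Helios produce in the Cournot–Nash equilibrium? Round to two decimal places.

33.33

Helios's profit: π_H = (190 - 2Q)q_H - (34q_H). Setting ∂π_H/∂q_H = 0: 156 - 4q_H - 2(q_S) = 0.
Solace's profit: π_S = (190 - 2Q)q_S - (78q_S). Setting ∂π_S/∂q_S = 0: 112 - 4q_S - 2(q_H) = 0.
Best responses: q_H = (156 - 2q_S)/4, q_S = (112 - 2q_H)/4.
Solving the pair: q_H = 100/3, q_S = 34/3.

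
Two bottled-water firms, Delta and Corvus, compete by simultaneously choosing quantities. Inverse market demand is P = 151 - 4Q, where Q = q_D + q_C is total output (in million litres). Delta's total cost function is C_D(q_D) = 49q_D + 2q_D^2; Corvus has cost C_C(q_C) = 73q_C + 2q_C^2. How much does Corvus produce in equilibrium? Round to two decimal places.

Delta's profit: π_D = (151 - 4Q)q_D - (49q_D + 2q_D²). Setting ∂π_D/∂q_D = 0: 102 - 12q_D - 4(q_C) = 0.
Corvus's first-order condition: 78 - 12q_C - 4(q_D) = 0.
Best responses: q_D = (102 - 4q_C)/12, q_C = (78 - 4q_D)/12.
Solving the pair: q_D = 57/8, q_C = 33/8.

4.13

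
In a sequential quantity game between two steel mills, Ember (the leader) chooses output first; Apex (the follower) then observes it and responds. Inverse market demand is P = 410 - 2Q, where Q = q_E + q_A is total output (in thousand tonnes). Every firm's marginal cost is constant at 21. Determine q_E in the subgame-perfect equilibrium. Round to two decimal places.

Solve by backward induction. Given q_E, the follower Apex maximises π_A = (410 - 2q_E - 2q_A)q_A - 21q_A.
Follower FOC: 389 - 2q_E - 4q_A = 0, so q_A(q_E) = (389 - 2q_E)/4.
The leader anticipates this reaction. Substituting into P = 410 - 2Q gives P = 431/2 - q_E, so π_E = (431/2 - q_E)q_E - 21q_E.
Leader FOC: 389/2 - 2q_E = 0, so q_E = 389/4.
Then q_A = (389 - 2·(389/4))/4 = 389/8.

97.25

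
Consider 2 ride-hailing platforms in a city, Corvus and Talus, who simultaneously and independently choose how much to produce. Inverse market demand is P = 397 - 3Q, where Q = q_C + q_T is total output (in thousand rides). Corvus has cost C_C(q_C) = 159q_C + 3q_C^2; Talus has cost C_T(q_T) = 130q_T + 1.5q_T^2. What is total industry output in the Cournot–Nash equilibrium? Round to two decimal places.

Corvus's profit: π_C = (397 - 3Q)q_C - (159q_C + 3q_C²). Setting ∂π_C/∂q_C = 0: 238 - 12q_C - 3(q_T) = 0.
Talus's profit: π_T = (397 - 3Q)q_T - (130q_T + (3/2)q_T²). Setting ∂π_T/∂q_T = 0: 267 - 9q_T - 3(q_C) = 0.
Rearranging gives the reaction functions q_C = (238 - 3q_T)/12 and q_T = (267 - 3q_C)/9.
Solving the pair: q_C = 149/11, q_T = 830/33.
Total output Q = 149/11 + 830/33 = 1277/33.

38.70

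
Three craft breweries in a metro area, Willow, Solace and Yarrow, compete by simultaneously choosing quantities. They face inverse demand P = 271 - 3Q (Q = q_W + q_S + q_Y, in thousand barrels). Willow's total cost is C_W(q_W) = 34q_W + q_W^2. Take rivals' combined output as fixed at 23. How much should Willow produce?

With rivals' combined output fixed at 23, Willow's profit is π_W = (271 - 3·23 - 3q_W)q_W - (34q_W + q_W²) = (202 - 3q_W)q_W - (34q_W + q_W²).
∂π_W/∂q_W = 168 - 8q_W = 0, so q_W = 21.

21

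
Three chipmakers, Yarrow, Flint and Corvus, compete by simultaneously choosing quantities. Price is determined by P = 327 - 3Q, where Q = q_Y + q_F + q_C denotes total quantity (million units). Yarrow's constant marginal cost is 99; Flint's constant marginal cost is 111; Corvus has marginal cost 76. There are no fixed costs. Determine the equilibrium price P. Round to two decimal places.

153.25

Yarrow's profit: π_Y = (327 - 3Q)q_Y - (99q_Y). Setting ∂π_Y/∂q_Y = 0: 228 - 6q_Y - 3(q_F + q_C) = 0.
Flint's profit: π_F = (327 - 3Q)q_F - (111q_F). Setting ∂π_F/∂q_F = 0: 216 - 6q_F - 3(q_Y + q_C) = 0.
Corvus's profit: π_C = (327 - 3Q)q_C - (76q_C). Setting ∂π_C/∂q_C = 0: 251 - 6q_C - 3(q_Y + q_F) = 0.
Adding the 3 conditions: 695 − 6Q − 6Q = 0, i.e. Q = 695/12.
Back-substituting: q_Y = (228 − 695/4)/3 = 217/12, q_F = (216 − 695/4)/3 = 169/12, q_C = (251 − 695/4)/3 = 103/4.
Total output Q = 695/12, so price P = 327 - 3·(695/12) = 613/4.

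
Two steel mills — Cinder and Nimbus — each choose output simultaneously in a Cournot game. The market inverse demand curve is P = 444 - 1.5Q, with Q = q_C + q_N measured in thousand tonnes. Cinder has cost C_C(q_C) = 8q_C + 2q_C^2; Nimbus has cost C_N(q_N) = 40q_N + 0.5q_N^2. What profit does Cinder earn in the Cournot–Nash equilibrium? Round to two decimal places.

Cinder's profit: π_C = (444 - 1.5Q)q_C - (8q_C + 2q_C²). Setting ∂π_C/∂q_C = 0: 436 - 7q_C - (3/2)(q_N) = 0.
Nimbus's first-order condition: 404 - 4q_N - (3/2)(q_C) = 0.
Rearranging gives the reaction functions q_C = (436 - (3/2)q_N)/7 and q_N = (404 - (3/2)q_C)/4.
Solving the pair: q_C = 44.1942, q_N = 84.4272.
Price P = 444 - (3/2)·128.6214 = 251.0680.
Cinder's profit: 251.0680·44.1942 - 8·44.1942 - 2·44.1942² = 6835.9378.

6835.94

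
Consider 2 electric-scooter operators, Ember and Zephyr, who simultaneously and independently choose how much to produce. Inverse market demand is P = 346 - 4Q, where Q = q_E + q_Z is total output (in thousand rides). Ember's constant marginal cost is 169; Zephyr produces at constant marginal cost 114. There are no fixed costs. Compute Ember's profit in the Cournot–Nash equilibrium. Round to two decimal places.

413.44

Ember's profit: π_E = (346 - 4Q)q_E - (169q_E). Setting ∂π_E/∂q_E = 0: 177 - 8q_E - 4(q_Z) = 0.
Zephyr's profit: π_Z = (346 - 4Q)q_Z - (114q_Z). Setting ∂π_Z/∂q_Z = 0: 232 - 8q_Z - 4(q_E) = 0.
So q_E = (177 - 4q_Z)/8 and q_Z = (232 - 4q_E)/8.
Substituting one into the other gives q_E = 61/6 and q_Z = 287/12.
Price P = 346 - 4·(409/12) = 629/3.
Ember's profit: (629/3 - 169)·(61/6) = 413.4444.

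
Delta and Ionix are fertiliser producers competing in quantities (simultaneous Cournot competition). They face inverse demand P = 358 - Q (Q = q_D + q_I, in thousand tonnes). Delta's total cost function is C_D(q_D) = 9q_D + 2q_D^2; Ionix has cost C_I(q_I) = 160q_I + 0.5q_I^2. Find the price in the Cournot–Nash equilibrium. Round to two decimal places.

Delta's profit: π_D = (358 - Q)q_D - (9q_D + 2q_D²). Setting ∂π_D/∂q_D = 0: 349 - 6q_D - (q_I) = 0.
Ionix's first-order condition: 198 - 3q_I - (q_D) = 0.
So q_D = (349 - q_I)/6 and q_I = (198 - q_D)/3.
Substituting one into the other gives q_D = 849/17 and q_I = 839/17.
Total output Q = 1688/17, so price P = 358 - 1688/17 = 258.7059.

258.71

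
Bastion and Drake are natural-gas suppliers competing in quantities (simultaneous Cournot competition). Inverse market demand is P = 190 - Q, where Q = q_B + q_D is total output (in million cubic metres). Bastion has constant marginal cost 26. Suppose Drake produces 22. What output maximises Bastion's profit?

With the rival's output fixed at 22, Bastion's profit is π_B = (190 - 22 - q_B)q_B - (26q_B) = (168 - q_B)q_B - (26q_B).
∂π_B/∂q_B = 142 - 2q_B = 0, so q_B = 71.

71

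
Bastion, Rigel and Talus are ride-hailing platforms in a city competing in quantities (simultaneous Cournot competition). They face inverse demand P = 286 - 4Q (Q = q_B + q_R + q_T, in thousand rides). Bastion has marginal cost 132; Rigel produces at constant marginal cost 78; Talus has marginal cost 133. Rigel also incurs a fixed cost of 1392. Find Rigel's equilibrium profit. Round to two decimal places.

178.14

Bastion's profit: π_B = (286 - 4Q)q_B - (132q_B). Setting ∂π_B/∂q_B = 0: 154 - 8q_B - 4(q_R + q_T) = 0.
Rigel's first-order condition: 208 - 8q_R - 4(q_B + q_T) = 0.
Talus's first-order condition: 153 - 8q_T - 4(q_B + q_R) = 0.
Adding the 3 first-order conditions: 515 − 16Q = 0, so Q = 515/16.
Back-substituting: q_B = (154 − 515/4)/4 = 101/16, q_R = (208 − 515/4)/4 = 317/16, q_T = (153 − 515/4)/4 = 97/16.
Price P = 286 - 4·(515/16) = 629/4.
Rigel's profit: (629/4 - 78)·(317/16) - 1392 = 178.1406.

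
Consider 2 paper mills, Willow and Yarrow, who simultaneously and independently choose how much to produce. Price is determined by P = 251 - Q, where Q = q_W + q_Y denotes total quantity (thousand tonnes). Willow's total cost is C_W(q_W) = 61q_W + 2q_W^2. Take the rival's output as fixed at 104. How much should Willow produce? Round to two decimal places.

With the rival's output fixed at 104, Willow's profit is π_W = (251 - 104 - q_W)q_W - (61q_W + 2q_W²) = (147 - q_W)q_W - (61q_W + 2q_W²).
∂π_W/∂q_W = 86 - 6q_W = 0, so q_W = 43/3.

14.33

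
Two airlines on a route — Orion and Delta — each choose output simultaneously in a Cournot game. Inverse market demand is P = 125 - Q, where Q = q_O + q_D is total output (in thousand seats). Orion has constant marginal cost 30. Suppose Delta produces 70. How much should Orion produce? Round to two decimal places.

With the rival's output fixed at 70, Orion's profit is π_O = (125 - 70 - q_O)q_O - (30q_O) = (55 - q_O)q_O - (30q_O).
∂π_O/∂q_O = 25 - 2q_O = 0, so q_O = 25/2.

12.50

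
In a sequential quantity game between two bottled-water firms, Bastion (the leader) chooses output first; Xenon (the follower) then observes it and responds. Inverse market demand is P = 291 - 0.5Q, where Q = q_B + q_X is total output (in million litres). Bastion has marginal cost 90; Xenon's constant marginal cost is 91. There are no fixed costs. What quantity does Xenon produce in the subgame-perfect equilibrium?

The follower Xenon best-responds to any q_B: π_X = (291 - 0.5Q)q_X - 91q_X.
Follower FOC: 200 - (1/2)q_B - q_X = 0, so q_X(q_B) = (200 - (1/2)q_B).
The leader anticipates this reaction. Substituting into P = 291 - 0.5Q gives P = 191 - (1/4)q_B, so π_B = (191 - (1/4)q_B)q_B - 90q_B.
The leader's first-order condition 101 - (1/2)q_B = 0 yields q_B = 202.
Then q_X = (200 - (1/2)·202) = 99.

99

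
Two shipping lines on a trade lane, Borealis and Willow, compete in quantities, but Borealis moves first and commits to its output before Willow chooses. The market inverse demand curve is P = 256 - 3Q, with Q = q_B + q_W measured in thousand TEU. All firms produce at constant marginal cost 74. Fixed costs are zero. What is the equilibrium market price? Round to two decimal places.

Solve by backward induction. Given q_B, the follower Willow maximises π_W = (256 - 3q_B - 3q_W)q_W - 74q_W.
Setting the follower's marginal profit to zero, 182 - 3q_B - 6q_W = 0, i.e. q_W = (182 - 3q_B)/6.
Borealis substitutes q_W(q_B) into its own profit: π_B = q_B(256 - 3q_B - (182 - 3q_B)/2) - 74q_B = (165 - (3/2)q_B)q_B - 74q_B.
Leader FOC: 91 - 3q_B = 0, so q_B = 91/3.
Then q_W = (182 - 3·(91/3))/6 = 91/6.
Total output Q = 91/2, so price P = 256 - 3·(91/2) = 239/2.

119.50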